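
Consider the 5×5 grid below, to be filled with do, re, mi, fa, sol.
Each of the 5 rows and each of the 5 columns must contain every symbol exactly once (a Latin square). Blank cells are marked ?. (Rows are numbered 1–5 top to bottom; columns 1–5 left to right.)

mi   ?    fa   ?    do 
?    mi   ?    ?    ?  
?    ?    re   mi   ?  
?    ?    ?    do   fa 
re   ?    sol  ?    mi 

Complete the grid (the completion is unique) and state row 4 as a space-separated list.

Row 4, column 1: row 4 has {do, fa} and column 1 has {re, mi}, leaving only sol.
Row 4, column 2: row 4 has {do, fa, sol} and column 2 has {mi}, leaving only re.
Row 4, column 3: row 4 has {do, re, fa, sol} and column 3 has {re, fa, sol}, leaving only mi.
So row 4 reads: sol re mi do fa.

sol re mi do fa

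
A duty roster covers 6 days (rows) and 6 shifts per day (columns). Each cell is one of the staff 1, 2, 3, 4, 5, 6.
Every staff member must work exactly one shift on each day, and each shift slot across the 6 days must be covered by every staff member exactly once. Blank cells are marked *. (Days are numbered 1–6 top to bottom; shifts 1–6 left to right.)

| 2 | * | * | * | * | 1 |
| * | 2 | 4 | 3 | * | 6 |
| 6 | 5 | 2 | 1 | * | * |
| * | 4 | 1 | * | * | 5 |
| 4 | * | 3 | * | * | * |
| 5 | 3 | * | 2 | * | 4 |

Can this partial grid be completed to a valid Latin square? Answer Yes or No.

No day or shift among the givens repeats a symbol, and propagating forced cells runs into no contradiction.
One valid completion exists (for instance, 2 6 5 4 3 1 / 1 2 4 3 5 6 / 6 5 2 1 4 3 / 3 4 1 6 2 5 / 4 1 3 5 6 2 / 5 3 6 2 1 4).

Yes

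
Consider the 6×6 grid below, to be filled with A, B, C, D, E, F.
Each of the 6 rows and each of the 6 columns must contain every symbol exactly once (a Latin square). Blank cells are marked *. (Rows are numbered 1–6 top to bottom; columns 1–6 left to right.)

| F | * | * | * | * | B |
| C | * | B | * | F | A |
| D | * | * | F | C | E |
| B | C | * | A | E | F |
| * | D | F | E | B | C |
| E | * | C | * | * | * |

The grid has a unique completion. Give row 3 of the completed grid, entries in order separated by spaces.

D B A F C E

Row 3, column 3: row 3 has {C, D, E, F} and column 3 has {B, C, F}, leaving only A.
Row 3, column 2: row 3 has {A, C, D, E, F} and column 2 has {C, D}, leaving only B.
So row 3 reads: D B A F C E.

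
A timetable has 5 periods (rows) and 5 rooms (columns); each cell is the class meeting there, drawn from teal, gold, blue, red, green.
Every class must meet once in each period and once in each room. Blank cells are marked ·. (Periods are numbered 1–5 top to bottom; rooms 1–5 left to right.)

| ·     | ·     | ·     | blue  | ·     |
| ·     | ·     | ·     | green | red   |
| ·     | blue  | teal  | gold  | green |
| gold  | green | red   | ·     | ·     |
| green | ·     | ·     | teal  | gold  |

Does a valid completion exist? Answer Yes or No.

No

Period 4, room 4: period 4 together with room 4 already contain {teal, gold, blue, red, green} — every symbol — so nothing can go there. The grid has no valid completion.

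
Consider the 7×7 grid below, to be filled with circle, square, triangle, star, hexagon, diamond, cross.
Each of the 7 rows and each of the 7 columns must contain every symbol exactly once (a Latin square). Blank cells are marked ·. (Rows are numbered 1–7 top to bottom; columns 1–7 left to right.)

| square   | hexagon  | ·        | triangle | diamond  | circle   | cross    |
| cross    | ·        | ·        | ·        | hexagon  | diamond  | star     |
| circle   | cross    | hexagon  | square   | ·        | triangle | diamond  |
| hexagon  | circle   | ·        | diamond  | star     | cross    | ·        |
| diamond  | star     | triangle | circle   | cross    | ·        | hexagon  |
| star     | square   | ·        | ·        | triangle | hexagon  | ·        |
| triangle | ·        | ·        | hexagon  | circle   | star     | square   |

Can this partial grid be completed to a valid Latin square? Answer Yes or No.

No

Row 2, column 4: row 2 together with column 4 already contain {circle, square, triangle, star, hexagon, diamond, cross} — every symbol — so nothing can go there. The grid has no valid completion.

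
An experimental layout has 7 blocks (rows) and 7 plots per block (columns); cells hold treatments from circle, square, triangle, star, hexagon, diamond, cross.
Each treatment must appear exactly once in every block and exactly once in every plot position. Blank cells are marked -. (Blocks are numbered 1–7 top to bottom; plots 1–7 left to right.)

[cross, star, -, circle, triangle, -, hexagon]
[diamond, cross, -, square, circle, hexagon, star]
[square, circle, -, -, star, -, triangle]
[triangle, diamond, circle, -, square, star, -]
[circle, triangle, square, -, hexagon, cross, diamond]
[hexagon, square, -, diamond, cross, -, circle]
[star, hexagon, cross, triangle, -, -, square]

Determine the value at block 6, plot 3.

star

Block 1, plot 3: block 1 has {circle, triangle, star, hexagon, cross} and plot 3 has {circle, square, cross}, leaving only diamond.
Block 1, plot 6: block 1 has {circle, triangle, star, hexagon, diamond, cross} and plot 6 has {star, hexagon, cross}, leaving only square.
Block 2, plot 3: block 2 has {circle, square, star, hexagon, diamond, cross} and plot 3 has {circle, square, diamond, cross}, leaving only triangle.
Block 6 already has {circle, square, hexagon, diamond, cross} and plot 3 already has {circle, square, triangle, diamond, cross}, so block 6, plot 3 must be star.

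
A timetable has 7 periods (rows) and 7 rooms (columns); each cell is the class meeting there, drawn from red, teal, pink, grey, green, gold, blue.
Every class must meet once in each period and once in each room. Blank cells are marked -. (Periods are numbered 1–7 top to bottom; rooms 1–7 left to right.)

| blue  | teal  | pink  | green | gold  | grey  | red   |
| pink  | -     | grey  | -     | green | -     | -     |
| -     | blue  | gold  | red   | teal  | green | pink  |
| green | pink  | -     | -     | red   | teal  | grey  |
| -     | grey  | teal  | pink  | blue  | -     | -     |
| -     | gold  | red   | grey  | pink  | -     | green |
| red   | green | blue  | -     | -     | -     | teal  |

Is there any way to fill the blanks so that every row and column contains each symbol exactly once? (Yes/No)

No

Period 4, room 3: period 4 together with room 3 already contain {red, teal, pink, grey, green, gold, blue} — every symbol — so nothing can go there. The grid has no valid completion.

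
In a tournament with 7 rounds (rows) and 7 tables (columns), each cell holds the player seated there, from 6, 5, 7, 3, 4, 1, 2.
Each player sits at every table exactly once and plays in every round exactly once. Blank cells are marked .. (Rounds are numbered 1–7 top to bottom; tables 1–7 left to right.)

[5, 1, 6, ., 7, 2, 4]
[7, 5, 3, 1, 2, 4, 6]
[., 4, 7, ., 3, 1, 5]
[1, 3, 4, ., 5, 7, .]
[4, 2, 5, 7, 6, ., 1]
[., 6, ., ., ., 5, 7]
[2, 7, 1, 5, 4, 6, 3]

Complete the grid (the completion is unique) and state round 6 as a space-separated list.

Round 6, table 1: round 6 has {6, 5, 7} and table 1 has {5, 7, 4, 1, 2}, leaving only 3.
Round 6, table 3: round 6 has {6, 5, 7, 3} and table 3 has {6, 5, 7, 3, 4, 1}, leaving only 2.
Round 6, table 4: round 6 has {6, 5, 7, 3, 2} and table 4 has {5, 7, 1}, leaving only 4.
Round 6, table 5: round 6 has {6, 5, 7, 3, 4, 2} and table 5 has {6, 5, 7, 3, 4, 2}, leaving only 1.
So round 6 reads: 3 6 2 4 1 5 7.

3 6 2 4 1 5 7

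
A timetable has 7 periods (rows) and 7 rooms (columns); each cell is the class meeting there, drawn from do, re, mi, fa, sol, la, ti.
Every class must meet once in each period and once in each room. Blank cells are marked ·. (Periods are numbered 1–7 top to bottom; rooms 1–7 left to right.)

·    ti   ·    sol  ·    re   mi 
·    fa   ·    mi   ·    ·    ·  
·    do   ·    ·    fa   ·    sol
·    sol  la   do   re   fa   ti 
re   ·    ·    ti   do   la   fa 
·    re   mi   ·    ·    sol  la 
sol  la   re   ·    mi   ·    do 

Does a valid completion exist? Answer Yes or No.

Period 1, room 5: period 1 has {re, mi, sol, ti} and room 5 has {do, re, mi, fa}, so it must be la.
Period 2, room 7: period 2 has {mi, fa} and room 7 has {do, mi, fa, sol, la, ti}, so it must be re.
Period 3, room 3: period 3 has {do, fa, sol} and room 3 has {re, mi, la}, so it must be ti.
Period 3, room 6: period 3 has {do, fa, sol, ti} and room 6 has {re, fa, sol, la}, so it must be mi.
Period 3, room 1: period 3 has {do, mi, fa, sol, ti} and room 1 has {re, sol}, so it must be la.
Period 3, room 4: period 3 has {do, mi, fa, sol, la, ti} and room 4 has {do, mi, sol, ti}, so it must be re.
Period 4, room 1: period 4 has {do, re, fa, sol, la, ti} and room 1 has {re, sol, la}, so it must be mi.
Period 5, room 2: period 5 has {do, re, fa, la, ti} and room 2 has {do, re, fa, sol, la, ti}, so it must be mi.
Period 5, room 3: period 5 has {do, re, mi, fa, la, ti} and room 3 has {re, mi, la, ti}, so it must be sol.
Period 2, room 3: period 2 has {re, mi, fa} and room 3 has {re, mi, sol, la, ti}, so it must be do.
Period 1, room 3: period 1 has {re, mi, sol, la, ti} and room 3 has {do, re, mi, sol, la, ti}, so it must be fa.
Period 1, room 1: period 1 has {re, mi, fa, sol, la, ti} and room 1 has {re, mi, sol, la}, so it must be do.
Period 2, room 1: period 2 has {do, re, mi, fa} and room 1 has {do, re, mi, sol, la}, so it must be ti.
Now period 2, room 6: period 2 together with room 6 already contain {do, re, mi, fa, sol, la, ti} — every symbol — so nothing can go there. The grid has no valid completion.

No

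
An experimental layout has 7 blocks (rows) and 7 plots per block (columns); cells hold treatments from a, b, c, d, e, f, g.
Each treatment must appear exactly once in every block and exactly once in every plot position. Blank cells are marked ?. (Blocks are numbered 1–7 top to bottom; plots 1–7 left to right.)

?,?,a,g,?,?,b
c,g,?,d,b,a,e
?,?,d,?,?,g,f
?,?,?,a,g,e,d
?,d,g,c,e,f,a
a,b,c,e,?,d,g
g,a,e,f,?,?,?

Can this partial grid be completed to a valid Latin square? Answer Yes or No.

Block 1, plot 6: block 1 has {a, b, g} and plot 6 has {a, d, e, f, g}, so it must be c.
Block 2, plot 3: block 2 has {a, b, c, d, e, g} and plot 3 has {a, c, d, e, g}, so it must be f.
Block 3, plot 4: block 3 has {d, f, g} and plot 4 has {a, c, d, e, f, g}, so it must be b.
Block 3, plot 1: block 3 has {b, d, f, g} and plot 1 has {a, c, g}, so it must be e.
Block 3, plot 2: block 3 has {b, d, e, f, g} and plot 2 has {a, b, d, g}, so it must be c.
Block 3, plot 5: block 3 has {b, c, d, e, f, g} and plot 5 has {b, e, g}, so it must be a.
Block 4, plot 2: block 4 has {a, d, e, g} and plot 2 has {a, b, c, d, g}, so it must be f.
Block 1, plot 2: block 1 has {a, b, c, g} and plot 2 has {a, b, c, d, f, g}, so it must be e.
Block 4, plot 1: block 4 has {a, d, e, f, g} and plot 1 has {a, c, e, g}, so it must be b.
Now block 4, plot 3: block 4 together with plot 3 already contain {a, b, c, d, e, f, g} — every symbol — so nothing can go there. The grid has no valid completion.

No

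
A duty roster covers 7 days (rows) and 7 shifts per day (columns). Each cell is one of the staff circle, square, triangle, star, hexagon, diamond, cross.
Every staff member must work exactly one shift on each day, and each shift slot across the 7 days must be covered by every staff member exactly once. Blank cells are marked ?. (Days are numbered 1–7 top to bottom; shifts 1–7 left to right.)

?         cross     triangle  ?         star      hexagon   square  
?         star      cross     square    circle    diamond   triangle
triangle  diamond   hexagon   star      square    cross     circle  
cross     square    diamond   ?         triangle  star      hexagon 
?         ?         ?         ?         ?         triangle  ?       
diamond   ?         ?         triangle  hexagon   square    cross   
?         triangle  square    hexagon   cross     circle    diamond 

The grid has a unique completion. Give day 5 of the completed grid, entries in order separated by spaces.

square hexagon circle cross diamond triangle star

Day 5, shift 5: day 5 has {triangle} and shift 5 has {circle, square, triangle, star, hexagon, cross}, leaving only diamond.
Day 5, shift 7: day 5 has {triangle, diamond} and shift 7 has {circle, square, triangle, hexagon, diamond, cross}, leaving only star.
Day 5, shift 3: day 5 has {triangle, star, diamond} and shift 3 has {square, triangle, hexagon, diamond, cross}, leaving only circle.
Day 5, shift 2: day 5 has {circle, triangle, star, diamond} and shift 2 has {square, triangle, star, diamond, cross}, leaving only hexagon.
Day 5, shift 1: day 5 has {circle, triangle, star, hexagon, diamond} and shift 1 has {triangle, diamond, cross}, leaving only square.
Day 5, shift 4: day 5 has {circle, square, triangle, star, hexagon, diamond} and shift 4 has {square, triangle, star, hexagon}, leaving only cross.
So day 5 reads: square hexagon circle cross diamond triangle star.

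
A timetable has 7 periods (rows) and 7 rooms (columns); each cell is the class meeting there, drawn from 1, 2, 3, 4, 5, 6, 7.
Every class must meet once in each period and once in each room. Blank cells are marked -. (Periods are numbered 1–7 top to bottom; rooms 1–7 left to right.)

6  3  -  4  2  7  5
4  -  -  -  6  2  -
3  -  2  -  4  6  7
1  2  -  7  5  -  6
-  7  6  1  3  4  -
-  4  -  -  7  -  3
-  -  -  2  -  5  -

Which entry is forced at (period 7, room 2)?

6

Period 1, room 3: period 1 has {2, 3, 4, 5, 6, 7} and room 3 has {2, 6}, leaving only 1.
Period 2, room 7: period 2 has {2, 4, 6} and room 7 has {3, 5, 6, 7}, leaving only 1.
Period 2, room 2: period 2 has {1, 2, 4, 6} and room 2 has {2, 3, 4, 7}, leaving only 5.
Period 2, room 4: period 2 has {1, 2, 4, 5, 6} and room 4 has {1, 2, 4, 7}, leaving only 3.
Period 2, room 3: period 2 has {1, 2, 3, 4, 5, 6} and room 3 has {1, 2, 6}, leaving only 7.
Period 3, room 2: period 3 has {2, 3, 4, 6, 7} and room 2 has {2, 3, 4, 5, 7}, leaving only 1.
Period 7 already has {2, 5} and room 2 already has {1, 2, 3, 4, 5, 7}, so period 7, room 2 must be 6.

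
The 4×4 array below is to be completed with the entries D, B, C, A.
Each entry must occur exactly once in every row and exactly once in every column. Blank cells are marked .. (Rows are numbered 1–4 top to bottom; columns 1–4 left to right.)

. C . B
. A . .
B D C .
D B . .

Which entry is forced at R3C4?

A

Row 3 already has {D, B, C} and column 4 already has {B}, so row 3, column 4 must be A.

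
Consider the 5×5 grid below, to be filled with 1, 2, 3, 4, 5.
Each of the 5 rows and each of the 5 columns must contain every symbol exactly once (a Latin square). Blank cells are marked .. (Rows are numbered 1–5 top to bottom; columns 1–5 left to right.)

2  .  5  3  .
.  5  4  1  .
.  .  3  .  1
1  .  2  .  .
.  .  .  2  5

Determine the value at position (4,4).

5

Row 1, column 5: row 1 has {2, 3, 5} and column 5 has {1, 5}, leaving only 4.
Row 1, column 2: row 1 has {2, 3, 4, 5} and column 2 has {5}, leaving only 1.
Row 2, column 1: row 2 has {1, 4, 5} and column 1 has {1, 2}, leaving only 3.
Row 2, column 5: row 2 has {1, 3, 4, 5} and column 5 has {1, 4, 5}, leaving only 2.
Row 4, column 5: row 4 has {1, 2} and column 5 has {1, 2, 4, 5}, leaving only 3.
Row 4, column 2: row 4 has {1, 2, 3} and column 2 has {1, 5}, leaving only 4.
Row 4 already has {1, 2, 3, 4} and column 4 already has {1, 2, 3}, so row 4, column 4 must be 5.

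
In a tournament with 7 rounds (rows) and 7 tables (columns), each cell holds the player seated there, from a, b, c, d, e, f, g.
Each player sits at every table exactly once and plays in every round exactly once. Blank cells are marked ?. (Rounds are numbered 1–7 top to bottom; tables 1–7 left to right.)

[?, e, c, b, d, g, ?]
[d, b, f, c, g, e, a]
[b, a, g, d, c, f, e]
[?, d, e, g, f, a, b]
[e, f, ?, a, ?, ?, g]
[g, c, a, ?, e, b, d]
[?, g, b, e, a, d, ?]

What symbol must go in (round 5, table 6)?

c

Round 5 already has {a, e, f, g} and table 6 already has {a, b, d, e, f, g}, so round 5, table 6 must be c.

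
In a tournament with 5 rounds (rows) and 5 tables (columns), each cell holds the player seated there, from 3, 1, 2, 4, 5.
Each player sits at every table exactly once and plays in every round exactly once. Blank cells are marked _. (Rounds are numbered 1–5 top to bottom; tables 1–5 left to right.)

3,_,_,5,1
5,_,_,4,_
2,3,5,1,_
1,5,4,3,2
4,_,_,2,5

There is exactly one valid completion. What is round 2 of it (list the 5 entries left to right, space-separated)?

Round 2, table 5: round 2 has {4, 5} and table 5 has {1, 2, 5}, leaving only 3.
Round 1, table 3: round 1 has {3, 1, 5} and table 3 has {4, 5}, leaving only 2.
Round 2, table 3: round 2 has {3, 4, 5} and table 3 has {2, 4, 5}, leaving only 1.
Round 2, table 2: round 2 has {3, 1, 4, 5} and table 2 has {3, 5}, leaving only 2.
So round 2 reads: 5 2 1 4 3.

5 2 1 4 3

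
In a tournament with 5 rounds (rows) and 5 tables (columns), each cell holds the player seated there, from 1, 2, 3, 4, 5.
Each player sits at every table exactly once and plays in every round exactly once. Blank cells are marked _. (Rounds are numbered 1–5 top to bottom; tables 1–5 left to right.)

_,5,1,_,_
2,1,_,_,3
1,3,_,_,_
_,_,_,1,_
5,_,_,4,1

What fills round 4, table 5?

5

Round 2, table 4: round 2 has {1, 2, 3} and table 4 has {1, 4}, leaving only 5.
Round 2, table 3: round 2 has {1, 2, 3, 5} and table 3 has {1}, leaving only 4.
Round 3, table 4: round 3 has {1, 3} and table 4 has {1, 4, 5}, leaving only 2.
Round 1, table 4: round 1 has {1, 5} and table 4 has {1, 2, 4, 5}, leaving only 3.
Round 1, table 1: round 1 has {1, 3, 5} and table 1 has {1, 2, 5}, leaving only 4.
Round 1, table 5: round 1 has {1, 3, 4, 5} and table 5 has {1, 3}, leaving only 2.
Round 3, table 3: round 3 has {1, 2, 3} and table 3 has {1, 4}, leaving only 5.
Round 3, table 5: round 3 has {1, 2, 3, 5} and table 5 has {1, 2, 3}, leaving only 4.
Round 4 already has {1} and table 5 already has {1, 2, 3, 4}, so round 4, table 5 must be 5.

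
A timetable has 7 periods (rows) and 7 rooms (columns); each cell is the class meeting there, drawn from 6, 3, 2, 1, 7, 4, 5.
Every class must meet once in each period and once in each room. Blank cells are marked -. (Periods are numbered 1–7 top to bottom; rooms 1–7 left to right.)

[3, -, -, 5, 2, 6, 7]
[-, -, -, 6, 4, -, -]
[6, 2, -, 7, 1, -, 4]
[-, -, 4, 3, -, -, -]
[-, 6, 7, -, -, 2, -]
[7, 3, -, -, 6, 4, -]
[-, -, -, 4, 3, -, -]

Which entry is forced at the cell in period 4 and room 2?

Period 1, room 3: period 1 has {6, 3, 2, 7, 5} and room 3 has {7, 4}, leaving only 1.
Period 1, room 2: period 1 has {6, 3, 2, 1, 7, 5} and room 2 has {6, 3, 2}, leaving only 4.
Period 5, room 4: period 5 has {6, 2, 7} and room 4 has {6, 3, 7, 4, 5}, leaving only 1.
Period 5, room 5: period 5 has {6, 2, 1, 7} and room 5 has {6, 3, 2, 1, 4}, leaving only 5.
Period 4, room 5: period 4 has {3, 4} and room 5 has {6, 3, 2, 1, 4, 5}, leaving only 7.
Period 5, room 1: period 5 has {6, 2, 1, 7, 5} and room 1 has {6, 3, 7}, leaving only 4.
Period 5, room 7: period 5 has {6, 2, 1, 7, 4, 5} and room 7 has {7, 4}, leaving only 3.
Period 6, room 4: period 6 has {6, 3, 7, 4} and room 4 has {6, 3, 1, 7, 4, 5}, leaving only 2.
Period 6, room 3: period 6 has {6, 3, 2, 7, 4} and room 3 has {1, 7, 4}, leaving only 5.
Period 3, room 3: period 3 has {6, 2, 1, 7, 4} and room 3 has {1, 7, 4, 5}, leaving only 3.
Period 2, room 3: period 2 has {6, 4} and room 3 has {3, 1, 7, 4, 5}, leaving only 2.
Period 3, room 6: period 3 has {6, 3, 2, 1, 7, 4} and room 6 has {6, 2, 4}, leaving only 5.
Period 4, room 6: period 4 has {3, 7, 4} and room 6 has {6, 2, 4, 5}, leaving only 1.
Period 4 already has {3, 1, 7, 4} and room 2 already has {6, 3, 2, 4}, so period 4, room 2 must be 5.

5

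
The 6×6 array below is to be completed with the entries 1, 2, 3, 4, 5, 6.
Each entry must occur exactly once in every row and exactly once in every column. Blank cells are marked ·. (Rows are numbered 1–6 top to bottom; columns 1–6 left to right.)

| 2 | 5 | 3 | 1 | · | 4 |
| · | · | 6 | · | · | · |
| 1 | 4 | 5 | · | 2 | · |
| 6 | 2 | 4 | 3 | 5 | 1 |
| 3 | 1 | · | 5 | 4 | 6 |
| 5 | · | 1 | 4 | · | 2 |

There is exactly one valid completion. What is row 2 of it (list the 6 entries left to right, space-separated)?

Row 2, column 1: row 2 has {6} and column 1 has {1, 2, 3, 5, 6}, leaving only 4.
Row 2, column 2: row 2 has {4, 6} and column 2 has {1, 2, 4, 5}, leaving only 3.
Row 2, column 4: row 2 has {3, 4, 6} and column 4 has {1, 3, 4, 5}, leaving only 2.
Row 2, column 5: row 2 has {2, 3, 4, 6} and column 5 has {2, 4, 5}, leaving only 1.
Row 2, column 6: row 2 has {1, 2, 3, 4, 6} and column 6 has {1, 2, 4, 6}, leaving only 5.
So row 2 reads: 4 3 6 2 1 5.

4 3 6 2 1 5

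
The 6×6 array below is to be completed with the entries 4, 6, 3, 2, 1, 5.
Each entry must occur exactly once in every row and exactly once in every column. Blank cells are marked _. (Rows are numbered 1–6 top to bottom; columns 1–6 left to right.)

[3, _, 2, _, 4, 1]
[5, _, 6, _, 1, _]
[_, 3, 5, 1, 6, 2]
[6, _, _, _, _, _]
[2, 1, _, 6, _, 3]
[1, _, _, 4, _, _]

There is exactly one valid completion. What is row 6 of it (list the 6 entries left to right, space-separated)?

1 5 3 4 2 6

Row 6, column 3: row 6 has {4, 1} and column 3 has {6, 2, 5}, leaving only 3.
Row 1, column 4: row 1 has {4, 3, 2, 1} and column 4 has {4, 6, 1}, leaving only 5.
Row 1, column 2: row 1 has {4, 3, 2, 1, 5} and column 2 has {3, 1}, leaving only 6.
Row 2, column 6: row 2 has {6, 1, 5} and column 6 has {3, 2, 1}, leaving only 4.
Row 2, column 2: row 2 has {4, 6, 1, 5} and column 2 has {6, 3, 1}, leaving only 2.
Row 6, column 2: row 6 has {4, 3, 1} and column 2 has {6, 3, 2, 1}, leaving only 5.
Row 6, column 5: row 6 has {4, 3, 1, 5} and column 5 has {4, 6, 1}, leaving only 2.
Row 6, column 6: row 6 has {4, 3, 2, 1, 5} and column 6 has {4, 3, 2, 1}, leaving only 6.
So row 6 reads: 1 5 3 4 2 6.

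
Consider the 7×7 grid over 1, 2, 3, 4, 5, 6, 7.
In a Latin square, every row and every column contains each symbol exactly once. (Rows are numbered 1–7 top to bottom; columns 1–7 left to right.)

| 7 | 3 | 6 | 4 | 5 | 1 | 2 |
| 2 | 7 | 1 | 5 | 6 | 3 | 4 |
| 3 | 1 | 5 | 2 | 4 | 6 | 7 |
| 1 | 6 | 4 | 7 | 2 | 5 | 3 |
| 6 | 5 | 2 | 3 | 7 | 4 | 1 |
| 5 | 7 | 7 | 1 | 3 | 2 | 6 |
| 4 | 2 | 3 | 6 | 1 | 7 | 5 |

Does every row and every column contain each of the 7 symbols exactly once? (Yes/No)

Row 6 contains 7 twice (at columns 2 and 3), so it is not a permutation.

No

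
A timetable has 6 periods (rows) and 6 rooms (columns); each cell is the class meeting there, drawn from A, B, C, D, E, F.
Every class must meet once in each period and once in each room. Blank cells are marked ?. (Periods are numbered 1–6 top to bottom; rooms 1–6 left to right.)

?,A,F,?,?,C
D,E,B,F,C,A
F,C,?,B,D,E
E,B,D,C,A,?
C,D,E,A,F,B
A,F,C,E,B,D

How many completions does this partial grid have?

1

Period 1, room 1: eliminating its period and room leaves {B}.
Period 1, room 4: eliminating its period and room leaves {D}.
Period 1, room 5: eliminating its period and room leaves {E}.
Period 3, room 3: eliminating its period and room leaves {A}.
Period 4, room 6: eliminating its period and room leaves {F}.
Only one assignment across all blanks avoids any period or room repeat, giving 1 completion.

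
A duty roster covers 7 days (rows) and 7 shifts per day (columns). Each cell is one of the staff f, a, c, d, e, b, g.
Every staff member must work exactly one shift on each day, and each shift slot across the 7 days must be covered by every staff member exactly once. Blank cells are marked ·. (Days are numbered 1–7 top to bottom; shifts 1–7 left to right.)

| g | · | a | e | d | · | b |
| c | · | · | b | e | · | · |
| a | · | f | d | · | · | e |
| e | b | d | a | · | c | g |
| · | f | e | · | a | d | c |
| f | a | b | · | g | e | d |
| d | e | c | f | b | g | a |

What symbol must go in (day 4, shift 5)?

Day 4 already has {a, c, d, e, b, g} and shift 5 already has {a, d, e, b, g}, so day 4, shift 5 must be f.

f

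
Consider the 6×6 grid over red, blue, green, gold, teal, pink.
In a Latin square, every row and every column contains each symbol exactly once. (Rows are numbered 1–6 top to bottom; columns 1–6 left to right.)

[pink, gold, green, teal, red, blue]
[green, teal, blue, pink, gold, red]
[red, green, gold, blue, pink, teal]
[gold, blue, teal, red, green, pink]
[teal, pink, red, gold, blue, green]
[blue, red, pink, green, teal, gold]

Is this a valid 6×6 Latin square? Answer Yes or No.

Each row is a permutation of the 6 symbols, and so is each column.

Yes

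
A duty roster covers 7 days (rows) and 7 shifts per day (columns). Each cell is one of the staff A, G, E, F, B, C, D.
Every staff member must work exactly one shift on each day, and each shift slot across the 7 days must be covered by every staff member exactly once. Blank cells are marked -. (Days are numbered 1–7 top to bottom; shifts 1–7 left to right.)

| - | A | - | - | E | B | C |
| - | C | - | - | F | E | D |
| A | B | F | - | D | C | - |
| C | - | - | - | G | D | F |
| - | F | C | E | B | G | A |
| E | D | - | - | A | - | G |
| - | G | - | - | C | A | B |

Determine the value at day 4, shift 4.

B

Day 3, shift 4: day 3 has {A, F, B, C, D} and shift 4 has {E}, leaving only G.
Day 3, shift 7: day 3 has {A, G, F, B, C, D} and shift 7 has {A, G, F, B, C, D}, leaving only E.
Day 4, shift 2: day 4 has {G, F, C, D} and shift 2 has {A, G, F, B, C, D}, leaving only E.
Day 5, shift 1: day 5 has {A, G, E, F, B, C} and shift 1 has {A, E, C}, leaving only D.
Day 6, shift 3: day 6 has {A, G, E, D} and shift 3 has {F, C}, leaving only B.
Day 4, shift 3: day 4 has {G, E, F, C, D} and shift 3 has {F, B, C}, leaving only A.
Day 4 already has {A, G, E, F, C, D} and shift 4 already has {G, E}, so day 4, shift 4 must be B.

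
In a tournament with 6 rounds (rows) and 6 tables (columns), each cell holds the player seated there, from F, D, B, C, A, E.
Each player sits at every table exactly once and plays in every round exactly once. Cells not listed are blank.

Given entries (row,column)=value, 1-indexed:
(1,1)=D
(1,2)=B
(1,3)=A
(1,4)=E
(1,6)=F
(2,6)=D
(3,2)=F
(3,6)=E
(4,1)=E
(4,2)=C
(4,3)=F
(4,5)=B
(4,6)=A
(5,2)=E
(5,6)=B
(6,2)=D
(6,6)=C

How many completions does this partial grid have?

20

Round 1, table 5: eliminating its round and table leaves {C}.
Round 2, table 1: eliminating its round and table leaves {F, B, C, A}.
Round 2, table 2: eliminating its round and table leaves {A}.
Round 2, table 3: eliminating its round and table leaves {B, C, E}.
Round 2, table 4: eliminating its round and table leaves {F, B, C, A}.
Round 2, table 5: eliminating its round and table leaves {F, C, A, E}.
Round 3, table 1: eliminating its round and table leaves {B, C, A}.
Round 3, table 3: eliminating its round and table leaves {D, B, C}.
Round 3, table 4: eliminating its round and table leaves {D, B, C, A}.
Round 3, table 5: eliminating its round and table leaves {D, C, A}.
Round 4, table 4: eliminating its round and table leaves {D}.
Round 5, table 1: eliminating its round and table leaves {F, C, A}.
Round 5, table 3: eliminating its round and table leaves {D, C}.
Round 5, table 4: eliminating its round and table leaves {F, D, C, A}.
Round 5, table 5: eliminating its round and table leaves {F, D, C, A}.
Round 6, table 1: eliminating its round and table leaves {F, B, A}.
Round 6, table 3: eliminating its round and table leaves {B, E}.
Round 6, table 4: eliminating its round and table leaves {F, B, A}.
Round 6, table 5: eliminating its round and table leaves {F, A, E}.
Enumerating the assignments across these blanks that avoid any round or table repeat gives 20 completions.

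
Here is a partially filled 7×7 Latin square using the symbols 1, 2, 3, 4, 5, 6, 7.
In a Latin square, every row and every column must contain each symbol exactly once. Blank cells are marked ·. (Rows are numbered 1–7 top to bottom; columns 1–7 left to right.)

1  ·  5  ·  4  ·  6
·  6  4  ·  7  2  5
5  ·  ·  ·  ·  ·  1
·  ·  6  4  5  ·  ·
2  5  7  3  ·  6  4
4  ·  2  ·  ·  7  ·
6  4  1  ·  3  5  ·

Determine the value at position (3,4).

6

Row 1, column 6: row 1 has {1, 4, 5, 6} and column 6 has {2, 5, 6, 7}, leaving only 3.
Row 2, column 1: row 2 has {2, 4, 5, 6, 7} and column 1 has {1, 2, 4, 5, 6}, leaving only 3.
Row 2, column 4: row 2 has {2, 3, 4, 5, 6, 7} and column 4 has {3, 4}, leaving only 1.
Row 3, column 3: row 3 has {1, 5} and column 3 has {1, 2, 4, 5, 6, 7}, leaving only 3.
Row 3, column 6: row 3 has {1, 3, 5} and column 6 has {2, 3, 5, 6, 7}, leaving only 4.
Row 4, column 1: row 4 has {4, 5, 6} and column 1 has {1, 2, 3, 4, 5, 6}, leaving only 7.
Row 4, column 6: row 4 has {4, 5, 6, 7} and column 6 has {2, 3, 4, 5, 6, 7}, leaving only 1.
Row 5, column 5: row 5 has {2, 3, 4, 5, 6, 7} and column 5 has {3, 4, 5, 7}, leaving only 1.
Row 6, column 5: row 6 has {2, 4, 7} and column 5 has {1, 3, 4, 5, 7}, leaving only 6.
Row 3, column 5: row 3 has {1, 3, 4, 5} and column 5 has {1, 3, 4, 5, 6, 7}, leaving only 2.
Row 3, column 2: row 3 has {1, 2, 3, 4, 5} and column 2 has {4, 5, 6}, leaving only 7.
Row 3 already has {1, 2, 3, 4, 5, 7} and column 4 already has {1, 3, 4}, so row 3, column 4 must be 6.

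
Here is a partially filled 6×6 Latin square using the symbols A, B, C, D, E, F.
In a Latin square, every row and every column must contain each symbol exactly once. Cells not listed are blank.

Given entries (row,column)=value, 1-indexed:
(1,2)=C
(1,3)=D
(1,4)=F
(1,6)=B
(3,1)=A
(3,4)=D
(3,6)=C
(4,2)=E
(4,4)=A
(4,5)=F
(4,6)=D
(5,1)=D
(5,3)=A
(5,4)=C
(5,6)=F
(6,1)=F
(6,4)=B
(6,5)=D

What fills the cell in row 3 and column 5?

B

Row 1, column 1: row 1 has {B, C, D, F} and column 1 has {A, D, F}, leaving only E.
Row 1, column 5: row 1 has {B, C, D, E, F} and column 5 has {D, F}, leaving only A.
Row 2, column 4: row 2 has {} and column 4 has {A, B, C, D, F}, leaving only E.
Row 2, column 6: row 2 has {E} and column 6 has {B, C, D, F}, leaving only A.
Row 5, column 2: row 5 has {A, C, D, F} and column 2 has {C, E}, leaving only B.
Row 3, column 2: row 3 has {A, C, D} and column 2 has {B, C, E}, leaving only F.
Row 2, column 2: row 2 has {A, E} and column 2 has {B, C, E, F}, leaving only D.
Row 5, column 5: row 5 has {A, B, C, D, F} and column 5 has {A, D, F}, leaving only E.
Row 3 already has {A, C, D, F} and column 5 already has {A, D, E, F}, so row 3, column 5 must be B.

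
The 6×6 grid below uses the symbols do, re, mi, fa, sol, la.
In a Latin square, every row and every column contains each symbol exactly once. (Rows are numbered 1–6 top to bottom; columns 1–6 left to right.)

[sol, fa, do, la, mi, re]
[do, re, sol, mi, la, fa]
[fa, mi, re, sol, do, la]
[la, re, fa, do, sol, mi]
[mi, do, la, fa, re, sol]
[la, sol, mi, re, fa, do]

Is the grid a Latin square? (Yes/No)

No

Every row is a permutation, but column 2 contains re twice (at rows 2 and 4).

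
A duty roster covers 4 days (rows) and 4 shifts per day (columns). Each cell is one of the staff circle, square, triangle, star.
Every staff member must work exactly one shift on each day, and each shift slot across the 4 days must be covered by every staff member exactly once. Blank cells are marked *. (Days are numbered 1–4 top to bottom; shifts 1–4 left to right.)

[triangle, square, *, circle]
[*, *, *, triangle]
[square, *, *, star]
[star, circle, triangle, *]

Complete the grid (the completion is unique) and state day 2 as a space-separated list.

Day 2, shift 1: day 2 has {triangle} and shift 1 has {square, triangle, star}, leaving only circle.
Day 2, shift 2: day 2 has {circle, triangle} and shift 2 has {circle, square}, leaving only star.
Day 2, shift 3: day 2 has {circle, triangle, star} and shift 3 has {triangle}, leaving only square.
So day 2 reads: circle star square triangle.

circle star square triangle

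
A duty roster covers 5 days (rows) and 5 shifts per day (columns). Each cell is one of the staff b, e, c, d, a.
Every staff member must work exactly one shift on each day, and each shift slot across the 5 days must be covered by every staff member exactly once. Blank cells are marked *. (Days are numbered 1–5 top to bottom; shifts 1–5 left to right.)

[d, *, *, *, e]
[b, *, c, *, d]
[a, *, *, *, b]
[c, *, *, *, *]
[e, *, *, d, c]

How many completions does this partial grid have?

Day 1, shift 2: eliminating its day and shift leaves {b, c, a}.
Day 1, shift 3: eliminating its day and shift leaves {b, a}.
Day 1, shift 4: eliminating its day and shift leaves {b, c, a}.
Day 2, shift 2: eliminating its day and shift leaves {e, a}.
Day 2, shift 4: eliminating its day and shift leaves {e, a}.
Day 3, shift 2: eliminating its day and shift leaves {e, c, d}.
Day 3, shift 3: eliminating its day and shift leaves {e, d}.
Day 3, shift 4: eliminating its day and shift leaves {e, c}.
Day 4, shift 2: eliminating its day and shift leaves {b, e, d, a}.
Day 4, shift 3: eliminating its day and shift leaves {b, e, d, a}.
Day 4, shift 4: eliminating its day and shift leaves {b, e, a}.
Day 4, shift 5: eliminating its day and shift leaves {a}.
Day 5, shift 2: eliminating its day and shift leaves {b, a}.
Day 5, shift 3: eliminating its day and shift leaves {b, a}.
Enumerating the assignments across these blanks that avoid any day or shift repeat gives 5 completions.

5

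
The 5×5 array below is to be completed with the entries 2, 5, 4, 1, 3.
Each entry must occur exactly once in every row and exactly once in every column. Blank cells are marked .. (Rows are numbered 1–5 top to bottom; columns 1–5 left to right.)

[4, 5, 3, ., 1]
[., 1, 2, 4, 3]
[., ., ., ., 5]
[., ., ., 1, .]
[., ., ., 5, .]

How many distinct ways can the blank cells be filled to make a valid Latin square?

Row 1, column 4: eliminating its row and column leaves {2}.
Row 2, column 1: eliminating its row and column leaves {5}.
Row 3, column 1: eliminating its row and column leaves {2, 1, 3}.
Row 3, column 2: eliminating its row and column leaves {2, 4, 3}.
Row 3, column 3: eliminating its row and column leaves {4, 1}.
Row 3, column 4: eliminating its row and column leaves {2, 3}.
Row 4, column 1: eliminating its row and column leaves {2, 5, 3}.
Row 4, column 2: eliminating its row and column leaves {2, 4, 3}.
Row 4, column 3: eliminating its row and column leaves {5, 4}.
Row 4, column 5: eliminating its row and column leaves {2, 4}.
Row 5, column 1: eliminating its row and column leaves {2, 1, 3}.
Row 5, column 2: eliminating its row and column leaves {2, 4, 3}.
Row 5, column 3: eliminating its row and column leaves {4, 1}.
Row 5, column 5: eliminating its row and column leaves {2, 4}.
Enumerating the assignments across these blanks that avoid any row or column repeat gives 3 completions.

3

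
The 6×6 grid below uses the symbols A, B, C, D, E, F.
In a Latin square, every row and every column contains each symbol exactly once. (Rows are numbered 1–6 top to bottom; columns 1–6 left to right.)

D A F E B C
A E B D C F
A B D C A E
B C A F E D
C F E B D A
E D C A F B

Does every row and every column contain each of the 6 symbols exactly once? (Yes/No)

Row 3 contains A twice (at columns 1 and 5), so it is not a permutation.

No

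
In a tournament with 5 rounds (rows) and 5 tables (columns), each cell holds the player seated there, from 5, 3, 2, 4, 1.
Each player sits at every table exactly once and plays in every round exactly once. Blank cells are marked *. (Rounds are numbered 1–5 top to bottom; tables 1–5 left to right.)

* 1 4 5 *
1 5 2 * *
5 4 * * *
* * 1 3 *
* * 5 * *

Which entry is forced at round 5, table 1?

Round 2, table 4: round 2 has {5, 2, 1} and table 4 has {5, 3}, leaving only 4.
Round 2, table 5: round 2 has {5, 2, 4, 1} and table 5 has {}, leaving only 3.
Round 1, table 5: round 1 has {5, 4, 1} and table 5 has {3}, leaving only 2.
Round 1, table 1: round 1 has {5, 2, 4, 1} and table 1 has {5, 1}, leaving only 3.
Round 3, table 3: round 3 has {5, 4} and table 3 has {5, 2, 4, 1}, leaving only 3.
Round 3, table 5: round 3 has {5, 3, 4} and table 5 has {3, 2}, leaving only 1.
Round 3, table 4: round 3 has {5, 3, 4, 1} and table 4 has {5, 3, 4}, leaving only 2.
Round 4, table 2: round 4 has {3, 1} and table 2 has {5, 4, 1}, leaving only 2.
Round 4, table 1: round 4 has {3, 2, 1} and table 1 has {5, 3, 1}, leaving only 4.
Round 5 already has {5} and table 1 already has {5, 3, 4, 1}, so round 5, table 1 must be 2.

2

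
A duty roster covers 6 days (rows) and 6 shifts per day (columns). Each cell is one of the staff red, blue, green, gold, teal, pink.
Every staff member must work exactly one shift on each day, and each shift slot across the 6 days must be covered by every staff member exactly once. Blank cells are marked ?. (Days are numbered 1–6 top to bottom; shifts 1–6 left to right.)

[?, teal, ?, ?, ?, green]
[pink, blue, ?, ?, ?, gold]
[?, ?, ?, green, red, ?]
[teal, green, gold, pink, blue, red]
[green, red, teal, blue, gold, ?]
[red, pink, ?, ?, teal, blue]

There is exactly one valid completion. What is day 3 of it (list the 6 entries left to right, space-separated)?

blue gold pink green red teal

Day 3, shift 2: day 3 has {red, green} and shift 2 has {red, blue, green, teal, pink}, leaving only gold.
Day 3, shift 1: day 3 has {red, green, gold} and shift 1 has {red, green, teal, pink}, leaving only blue.
Day 3, shift 3: day 3 has {red, blue, green, gold} and shift 3 has {gold, teal}, leaving only pink.
Day 3, shift 6: day 3 has {red, blue, green, gold, pink} and shift 6 has {red, blue, green, gold}, leaving only teal.
So day 3 reads: blue gold pink green red teal.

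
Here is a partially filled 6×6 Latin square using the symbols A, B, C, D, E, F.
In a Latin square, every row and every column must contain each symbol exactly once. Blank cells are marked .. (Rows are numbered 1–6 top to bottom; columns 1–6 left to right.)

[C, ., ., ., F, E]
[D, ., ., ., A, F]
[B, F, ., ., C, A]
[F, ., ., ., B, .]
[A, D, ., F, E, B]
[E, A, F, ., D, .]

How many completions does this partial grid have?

3

Row 1, column 2: eliminating its row and column leaves {B}.
Row 1, column 3: eliminating its row and column leaves {A, B, D}.
Row 1, column 4: eliminating its row and column leaves {A, B, D}.
Row 2, column 2: eliminating its row and column leaves {B, C, E}.
Row 2, column 3: eliminating its row and column leaves {B, C, E}.
Row 2, column 4: eliminating its row and column leaves {B, C, E}.
Row 3, column 3: eliminating its row and column leaves {D, E}.
Row 3, column 4: eliminating its row and column leaves {D, E}.
Row 4, column 2: eliminating its row and column leaves {C, E}.
Row 4, column 3: eliminating its row and column leaves {A, C, D, E}.
Row 4, column 4: eliminating its row and column leaves {A, C, D, E}.
Row 4, column 6: eliminating its row and column leaves {C, D}.
Row 5, column 3: eliminating its row and column leaves {C}.
Row 6, column 4: eliminating its row and column leaves {B, C}.
Row 6, column 6: eliminating its row and column leaves {C}.
Enumerating the assignments across these blanks that avoid any row or column repeat gives 3 completions.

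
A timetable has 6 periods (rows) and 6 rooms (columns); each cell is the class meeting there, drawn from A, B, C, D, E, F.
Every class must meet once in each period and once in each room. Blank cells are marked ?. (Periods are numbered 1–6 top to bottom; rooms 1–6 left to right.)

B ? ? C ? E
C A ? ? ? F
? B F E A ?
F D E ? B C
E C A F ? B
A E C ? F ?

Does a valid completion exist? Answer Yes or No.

Period 1, room 2: period 1 has {B, C, E} and room 2 has {A, B, C, D, E}, so it must be F.
Period 1, room 3: period 1 has {B, C, E, F} and room 3 has {A, C, E, F}, so it must be D.
Now period 1, room 5: period 1 together with room 5 already contain {A, B, C, D, E, F} — every symbol — so nothing can go there. The grid has no valid completion.

No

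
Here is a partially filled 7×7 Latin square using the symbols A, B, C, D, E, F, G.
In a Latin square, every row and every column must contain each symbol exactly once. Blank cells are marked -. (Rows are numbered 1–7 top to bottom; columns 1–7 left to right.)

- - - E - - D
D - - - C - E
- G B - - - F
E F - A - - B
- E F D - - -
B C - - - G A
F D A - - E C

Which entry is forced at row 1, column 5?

Row 2, column 3: row 2 has {C, D, E} and column 3 has {A, B, F}, leaving only G.
Row 1, column 3: row 1 has {D, E} and column 3 has {A, B, F, G}, leaving only C.
Row 3, column 4: row 3 has {B, F, G} and column 4 has {A, D, E}, leaving only C.
Row 3, column 1: row 3 has {B, C, F, G} and column 1 has {B, D, E, F}, leaving only A.
Row 1, column 1: row 1 has {C, D, E} and column 1 has {A, B, D, E, F}, leaving only G.
Row 3, column 6: row 3 has {A, B, C, F, G} and column 6 has {E, G}, leaving only D.
Row 3, column 5: row 3 has {A, B, C, D, F, G} and column 5 has {C}, leaving only E.
Row 4, column 3: row 4 has {A, B, E, F} and column 3 has {A, B, C, F, G}, leaving only D.
Row 4, column 5: row 4 has {A, B, D, E, F} and column 5 has {C, E}, leaving only G.
Row 4, column 6: row 4 has {A, B, D, E, F, G} and column 6 has {D, E, G}, leaving only C.
Row 5, column 1: row 5 has {D, E, F} and column 1 has {A, B, D, E, F, G}, leaving only C.
Row 5, column 7: row 5 has {C, D, E, F} and column 7 has {A, B, C, D, E, F}, leaving only G.
Row 6, column 3: row 6 has {A, B, C, G} and column 3 has {A, B, C, D, F, G}, leaving only E.
Row 6, column 4: row 6 has {A, B, C, E, G} and column 4 has {A, C, D, E}, leaving only F.
Row 2, column 4: row 2 has {C, D, E, G} and column 4 has {A, C, D, E, F}, leaving only B.
Row 2, column 2: row 2 has {B, C, D, E, G} and column 2 has {C, D, E, F, G}, leaving only A.
Row 1, column 2: row 1 has {C, D, E, G} and column 2 has {A, C, D, E, F, G}, leaving only B.
Row 2, column 6: row 2 has {A, B, C, D, E, G} and column 6 has {C, D, E, G}, leaving only F.
Row 1, column 6: row 1 has {B, C, D, E, G} and column 6 has {C, D, E, F, G}, leaving only A.
Row 1 already has {A, B, C, D, E, G} and column 5 already has {C, E, G}, so row 1, column 5 must be F.

F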